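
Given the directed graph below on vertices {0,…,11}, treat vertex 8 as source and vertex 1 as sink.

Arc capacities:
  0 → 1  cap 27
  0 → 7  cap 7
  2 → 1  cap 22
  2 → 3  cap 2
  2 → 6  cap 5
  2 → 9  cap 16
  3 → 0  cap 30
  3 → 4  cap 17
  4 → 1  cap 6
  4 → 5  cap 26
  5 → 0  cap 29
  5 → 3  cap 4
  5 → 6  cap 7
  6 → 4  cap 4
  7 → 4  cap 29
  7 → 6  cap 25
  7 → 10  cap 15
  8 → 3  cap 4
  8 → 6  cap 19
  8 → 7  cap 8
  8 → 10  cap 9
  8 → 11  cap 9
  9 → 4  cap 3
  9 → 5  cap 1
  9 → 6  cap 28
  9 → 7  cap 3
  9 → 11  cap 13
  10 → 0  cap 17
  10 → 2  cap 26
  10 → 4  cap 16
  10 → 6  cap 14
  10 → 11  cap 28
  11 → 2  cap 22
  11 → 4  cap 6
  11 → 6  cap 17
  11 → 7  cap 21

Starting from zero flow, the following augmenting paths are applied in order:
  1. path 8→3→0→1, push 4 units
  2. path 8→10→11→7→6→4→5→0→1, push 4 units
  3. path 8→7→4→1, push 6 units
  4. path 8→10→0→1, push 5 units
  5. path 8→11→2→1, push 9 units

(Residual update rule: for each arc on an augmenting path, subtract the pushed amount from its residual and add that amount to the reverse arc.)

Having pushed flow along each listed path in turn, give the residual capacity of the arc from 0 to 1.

Residual capacity of (0,1): 14

after path 1 (8→3→0→1, push 4): res(0,1)=23
after path 2 (8→10→11→7→6→4→5→0→1, push 4): res(0,1)=19
after path 3 (8→7→4→1, push 6): res(0,1)=19
after path 4 (8→10→0→1, push 5): res(0,1)=14
after path 5 (8→11→2→1, push 9): res(0,1)=14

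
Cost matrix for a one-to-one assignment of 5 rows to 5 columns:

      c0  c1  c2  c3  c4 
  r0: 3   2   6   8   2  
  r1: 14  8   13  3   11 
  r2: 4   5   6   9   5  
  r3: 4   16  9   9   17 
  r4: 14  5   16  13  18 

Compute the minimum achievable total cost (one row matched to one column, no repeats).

Minimum assignment cost: 20

optimal assignment: row0→col4 (cost 2), row1→col3 (cost 3), row2→col2 (cost 6), row3→col0 (cost 4), row4→col1 (cost 5)
total = 2 + 3 + 6 + 4 + 5 = 20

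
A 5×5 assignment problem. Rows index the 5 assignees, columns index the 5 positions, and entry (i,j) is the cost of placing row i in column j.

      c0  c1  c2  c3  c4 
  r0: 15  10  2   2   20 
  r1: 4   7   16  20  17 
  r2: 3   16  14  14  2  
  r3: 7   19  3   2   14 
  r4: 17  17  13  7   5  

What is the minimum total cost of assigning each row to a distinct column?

Minimum assignment cost: 19

optimal assignment: row0→col2 (cost 2), row1→col1 (cost 7), row2→col0 (cost 3), row3→col3 (cost 2), row4→col4 (cost 5)
total = 2 + 7 + 3 + 2 + 5 = 19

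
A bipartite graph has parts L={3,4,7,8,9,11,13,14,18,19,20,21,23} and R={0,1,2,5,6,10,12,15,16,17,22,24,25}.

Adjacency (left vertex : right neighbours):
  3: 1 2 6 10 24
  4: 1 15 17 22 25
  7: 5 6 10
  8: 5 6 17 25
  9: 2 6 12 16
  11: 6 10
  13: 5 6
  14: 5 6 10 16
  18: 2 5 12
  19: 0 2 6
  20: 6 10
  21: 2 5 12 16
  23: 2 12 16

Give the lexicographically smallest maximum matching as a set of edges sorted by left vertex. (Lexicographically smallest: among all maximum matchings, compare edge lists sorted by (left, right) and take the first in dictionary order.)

|M| = 10 (so the lex-smallest maximum matching has 10 edges)
process left vertices in ascending order; for each, take the smallest-labelled available neighbour that still permits 10 edges overall, or leave it unmatched if none does
lex-smallest matching: {3-1, 4-15, 7-5, 8-17, 9-2, 11-6, 14-10, 18-12, 19-0, 21-16}

Lex-smallest maximum matching: {(3,1), (4,15), (7,5), (8,17), (9,2), (11,6), (14,10), (18,12), (19,0), (21,16)}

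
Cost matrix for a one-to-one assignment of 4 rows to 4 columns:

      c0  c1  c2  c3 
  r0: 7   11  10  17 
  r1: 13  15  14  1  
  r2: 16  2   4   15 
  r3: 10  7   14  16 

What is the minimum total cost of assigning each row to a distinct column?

optimal assignment: row0→col0 (cost 7), row1→col3 (cost 1), row2→col2 (cost 4), row3→col1 (cost 7)
total = 7 + 1 + 4 + 7 = 19

Minimum assignment cost: 19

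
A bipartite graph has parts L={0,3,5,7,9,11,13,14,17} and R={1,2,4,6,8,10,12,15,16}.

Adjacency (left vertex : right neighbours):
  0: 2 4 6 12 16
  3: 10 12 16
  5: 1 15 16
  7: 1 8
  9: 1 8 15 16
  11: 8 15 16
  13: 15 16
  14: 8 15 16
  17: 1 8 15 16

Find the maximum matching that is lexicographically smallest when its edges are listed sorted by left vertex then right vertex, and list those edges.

|M| = 6 (so the lex-smallest maximum matching has 6 edges)
process left vertices in ascending order; for each, take the smallest-labelled available neighbour that still permits 6 edges overall, or leave it unmatched if none does
lex-smallest matching: {0-2, 3-10, 5-1, 7-8, 9-15, 11-16}

Lex-smallest maximum matching: {(0,2), (3,10), (5,1), (7,8), (9,15), (11,16)}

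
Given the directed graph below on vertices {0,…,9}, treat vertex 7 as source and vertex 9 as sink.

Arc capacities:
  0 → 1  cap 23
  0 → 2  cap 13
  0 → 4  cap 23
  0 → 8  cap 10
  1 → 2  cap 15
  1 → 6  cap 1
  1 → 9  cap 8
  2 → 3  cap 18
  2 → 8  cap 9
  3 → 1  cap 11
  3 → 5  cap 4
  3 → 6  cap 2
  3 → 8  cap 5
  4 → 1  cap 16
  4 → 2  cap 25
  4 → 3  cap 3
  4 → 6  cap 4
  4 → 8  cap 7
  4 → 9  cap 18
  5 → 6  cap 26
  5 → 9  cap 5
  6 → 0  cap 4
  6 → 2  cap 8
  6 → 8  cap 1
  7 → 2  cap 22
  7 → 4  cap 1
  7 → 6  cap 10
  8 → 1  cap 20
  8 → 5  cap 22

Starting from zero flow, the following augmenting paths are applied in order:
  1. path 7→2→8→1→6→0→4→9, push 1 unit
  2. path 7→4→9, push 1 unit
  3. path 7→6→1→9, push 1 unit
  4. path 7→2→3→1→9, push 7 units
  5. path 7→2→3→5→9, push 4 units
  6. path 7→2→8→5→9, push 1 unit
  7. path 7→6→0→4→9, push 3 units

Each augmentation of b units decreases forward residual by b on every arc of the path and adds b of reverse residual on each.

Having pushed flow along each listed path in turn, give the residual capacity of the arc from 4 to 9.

after path 1 (7→2→8→1→6→0→4→9, push 1): res(4,9)=17
after path 2 (7→4→9, push 1): res(4,9)=16
after path 3 (7→6→1→9, push 1): res(4,9)=16
after path 4 (7→2→3→1→9, push 7): res(4,9)=16
after path 5 (7→2→3→5→9, push 4): res(4,9)=16
after path 6 (7→2→8→5→9, push 1): res(4,9)=16
after path 7 (7→6→0→4→9, push 3): res(4,9)=13

Residual capacity of (4,9): 13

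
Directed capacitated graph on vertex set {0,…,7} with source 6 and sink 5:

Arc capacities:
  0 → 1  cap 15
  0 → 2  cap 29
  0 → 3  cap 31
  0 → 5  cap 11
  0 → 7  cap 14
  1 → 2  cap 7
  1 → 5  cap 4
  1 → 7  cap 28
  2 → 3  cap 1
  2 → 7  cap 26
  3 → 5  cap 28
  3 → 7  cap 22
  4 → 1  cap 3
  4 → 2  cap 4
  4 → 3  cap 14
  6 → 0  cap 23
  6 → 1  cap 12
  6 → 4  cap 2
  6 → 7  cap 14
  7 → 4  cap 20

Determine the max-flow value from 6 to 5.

Maximum flow value: 42

augment #1: 6→0→5 bottleneck 11, total now 11
augment #2: 6→1→5 bottleneck 4, total now 15
augment #3: 6→0→3→5 bottleneck 12, total now 27
augment #4: 6→4→3→5 bottleneck 2, total now 29
augment #5: 6→1→2→3→5 bottleneck 1, total now 30
augment #6: 6→7→4→3→5 bottleneck 12, total now 42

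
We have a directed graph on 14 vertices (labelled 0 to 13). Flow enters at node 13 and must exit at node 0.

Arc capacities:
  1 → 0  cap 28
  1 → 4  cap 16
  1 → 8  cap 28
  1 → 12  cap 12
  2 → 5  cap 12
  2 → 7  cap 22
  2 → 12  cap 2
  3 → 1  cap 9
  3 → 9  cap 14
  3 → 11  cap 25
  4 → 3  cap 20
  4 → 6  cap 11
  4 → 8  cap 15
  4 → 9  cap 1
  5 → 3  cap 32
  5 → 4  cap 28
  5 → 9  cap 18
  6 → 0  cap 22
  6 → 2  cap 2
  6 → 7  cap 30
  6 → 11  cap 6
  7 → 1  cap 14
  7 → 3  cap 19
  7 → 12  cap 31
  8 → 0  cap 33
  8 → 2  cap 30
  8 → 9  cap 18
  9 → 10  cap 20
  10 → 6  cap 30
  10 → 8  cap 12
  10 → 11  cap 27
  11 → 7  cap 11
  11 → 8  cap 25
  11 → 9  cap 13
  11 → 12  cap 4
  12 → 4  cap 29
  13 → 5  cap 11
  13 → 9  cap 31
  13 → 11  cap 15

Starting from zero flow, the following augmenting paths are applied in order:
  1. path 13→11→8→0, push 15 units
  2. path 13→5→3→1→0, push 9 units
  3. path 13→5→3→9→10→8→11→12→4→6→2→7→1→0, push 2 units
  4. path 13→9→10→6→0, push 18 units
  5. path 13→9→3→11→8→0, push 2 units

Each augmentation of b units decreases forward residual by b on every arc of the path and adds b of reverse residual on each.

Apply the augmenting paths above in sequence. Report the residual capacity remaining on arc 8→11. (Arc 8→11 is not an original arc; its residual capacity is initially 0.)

after path 1 (13→11→8→0, push 15): res(8,11)=15
after path 2 (13→5→3→1→0, push 9): res(8,11)=15
after path 3 (13→5→3→9→10→8→11→12→4→6→2→7→1→0, push 2): res(8,11)=13
after path 4 (13→9→10→6→0, push 18): res(8,11)=13
after path 5 (13→9→3→11→8→0, push 2): res(8,11)=15

Residual capacity of (8,11): 15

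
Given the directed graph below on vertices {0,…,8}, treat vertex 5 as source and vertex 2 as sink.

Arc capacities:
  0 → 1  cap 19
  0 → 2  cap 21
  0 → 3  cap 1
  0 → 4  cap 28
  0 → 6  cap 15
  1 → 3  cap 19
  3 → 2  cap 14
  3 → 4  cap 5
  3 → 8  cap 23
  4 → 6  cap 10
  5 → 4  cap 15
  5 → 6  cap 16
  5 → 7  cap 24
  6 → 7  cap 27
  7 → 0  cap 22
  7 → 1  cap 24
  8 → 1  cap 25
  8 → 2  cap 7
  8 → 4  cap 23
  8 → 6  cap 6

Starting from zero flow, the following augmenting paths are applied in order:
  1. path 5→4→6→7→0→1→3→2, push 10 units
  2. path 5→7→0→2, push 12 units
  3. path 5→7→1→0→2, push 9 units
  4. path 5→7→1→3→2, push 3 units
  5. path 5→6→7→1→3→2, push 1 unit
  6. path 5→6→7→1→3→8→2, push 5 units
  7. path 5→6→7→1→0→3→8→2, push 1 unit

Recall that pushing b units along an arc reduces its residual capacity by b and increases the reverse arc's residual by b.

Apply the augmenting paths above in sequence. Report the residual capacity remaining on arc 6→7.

after path 1 (5→4→6→7→0→1→3→2, push 10): res(6,7)=17
after path 2 (5→7→0→2, push 12): res(6,7)=17
after path 3 (5→7→1→0→2, push 9): res(6,7)=17
after path 4 (5→7→1→3→2, push 3): res(6,7)=17
after path 5 (5→6→7→1→3→2, push 1): res(6,7)=16
after path 6 (5→6→7→1→3→8→2, push 5): res(6,7)=11
after path 7 (5→6→7→1→0→3→8→2, push 1): res(6,7)=10

Residual capacity of (6,7): 10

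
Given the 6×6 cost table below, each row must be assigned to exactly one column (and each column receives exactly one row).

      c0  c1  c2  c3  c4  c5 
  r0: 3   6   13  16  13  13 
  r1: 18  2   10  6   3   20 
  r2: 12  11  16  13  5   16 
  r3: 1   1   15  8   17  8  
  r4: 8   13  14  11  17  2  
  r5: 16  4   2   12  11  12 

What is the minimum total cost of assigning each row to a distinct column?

Minimum assignment cost: 19

optimal assignment: row0→col0 (cost 3), row1→col3 (cost 6), row2→col4 (cost 5), row3→col1 (cost 1), row4→col5 (cost 2), row5→col2 (cost 2)
total = 3 + 6 + 5 + 1 + 2 + 2 = 19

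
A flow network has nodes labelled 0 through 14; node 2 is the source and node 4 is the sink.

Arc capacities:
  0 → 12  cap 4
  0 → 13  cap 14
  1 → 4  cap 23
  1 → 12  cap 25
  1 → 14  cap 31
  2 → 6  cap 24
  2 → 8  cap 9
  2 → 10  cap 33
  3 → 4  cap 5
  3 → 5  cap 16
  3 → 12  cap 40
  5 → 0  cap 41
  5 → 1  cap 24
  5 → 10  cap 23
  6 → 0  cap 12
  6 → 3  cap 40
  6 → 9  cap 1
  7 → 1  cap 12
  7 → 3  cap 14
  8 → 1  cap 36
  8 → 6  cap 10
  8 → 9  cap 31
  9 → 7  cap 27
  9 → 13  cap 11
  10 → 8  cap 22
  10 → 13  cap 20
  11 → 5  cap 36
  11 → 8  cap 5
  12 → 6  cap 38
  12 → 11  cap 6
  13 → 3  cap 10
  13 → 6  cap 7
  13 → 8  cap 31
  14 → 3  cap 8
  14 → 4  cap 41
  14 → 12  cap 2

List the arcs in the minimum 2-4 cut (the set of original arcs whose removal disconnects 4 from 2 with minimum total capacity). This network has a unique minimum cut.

Min-cut arcs: {(1,4), (1,14), (3,4)} (total capacity 59)

augment #1: 2→6→3→4 push 5
augment #2: 2→8→1→4 push 9
augment #3: 2→10→8→1→4 push 14
augment #4: 2→10→8→1→14→4 push 8
augment #5: 2→6→3→5→1→14→4 push 16
augment #6: 2→6→9→7→1→14→4 push 1
augment #7: 2→10→13→8→1→14→4 push 5
augment #8: 2→6→0→12→11→5→1→14→4 push 1
max flow = 59; residual-reachable set from 2 gives S-side
cut edges (S→T): {(1,4), (1,14), (3,4)} total cap 59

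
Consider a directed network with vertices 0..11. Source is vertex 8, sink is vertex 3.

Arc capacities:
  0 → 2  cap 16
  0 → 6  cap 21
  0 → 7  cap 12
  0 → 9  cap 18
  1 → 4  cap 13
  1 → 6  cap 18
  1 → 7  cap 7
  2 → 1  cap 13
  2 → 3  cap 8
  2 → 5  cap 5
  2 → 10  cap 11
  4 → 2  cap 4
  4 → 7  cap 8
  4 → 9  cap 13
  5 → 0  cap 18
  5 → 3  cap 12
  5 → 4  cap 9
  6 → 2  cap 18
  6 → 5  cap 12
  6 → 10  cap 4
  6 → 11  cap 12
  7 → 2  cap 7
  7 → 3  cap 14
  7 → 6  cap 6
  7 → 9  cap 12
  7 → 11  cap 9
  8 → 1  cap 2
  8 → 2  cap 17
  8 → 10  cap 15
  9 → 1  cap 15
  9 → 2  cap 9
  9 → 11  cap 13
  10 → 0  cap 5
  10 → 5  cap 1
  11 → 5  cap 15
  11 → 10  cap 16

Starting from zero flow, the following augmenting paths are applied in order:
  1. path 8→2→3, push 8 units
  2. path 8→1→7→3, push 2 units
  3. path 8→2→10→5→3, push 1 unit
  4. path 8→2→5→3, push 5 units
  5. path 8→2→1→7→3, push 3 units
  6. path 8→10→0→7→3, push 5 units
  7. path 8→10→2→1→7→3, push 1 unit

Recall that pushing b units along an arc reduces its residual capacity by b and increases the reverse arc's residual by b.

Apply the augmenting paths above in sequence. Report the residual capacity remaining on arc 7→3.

after path 1 (8→2→3, push 8): res(7,3)=14
after path 2 (8→1→7→3, push 2): res(7,3)=12
after path 3 (8→2→10→5→3, push 1): res(7,3)=12
after path 4 (8→2→5→3, push 5): res(7,3)=12
after path 5 (8→2→1→7→3, push 3): res(7,3)=9
after path 6 (8→10→0→7→3, push 5): res(7,3)=4
after path 7 (8→10→2→1→7→3, push 1): res(7,3)=3

Residual capacity of (7,3): 3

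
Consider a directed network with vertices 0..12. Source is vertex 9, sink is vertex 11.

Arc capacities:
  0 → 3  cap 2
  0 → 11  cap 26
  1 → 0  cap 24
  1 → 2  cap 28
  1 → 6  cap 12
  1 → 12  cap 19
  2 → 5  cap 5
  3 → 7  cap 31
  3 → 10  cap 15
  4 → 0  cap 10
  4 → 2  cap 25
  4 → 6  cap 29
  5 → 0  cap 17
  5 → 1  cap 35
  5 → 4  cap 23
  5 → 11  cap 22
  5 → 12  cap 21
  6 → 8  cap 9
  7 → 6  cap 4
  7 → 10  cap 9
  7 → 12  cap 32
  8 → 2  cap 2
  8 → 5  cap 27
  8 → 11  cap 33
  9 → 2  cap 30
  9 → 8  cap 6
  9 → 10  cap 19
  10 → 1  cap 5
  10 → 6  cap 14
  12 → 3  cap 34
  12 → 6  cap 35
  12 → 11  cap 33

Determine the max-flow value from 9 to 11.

Maximum flow value: 25

augment #1: 9→8→11 bottleneck 6, total now 6
augment #2: 9→2→5→11 bottleneck 5, total now 11
augment #3: 9→10→1→0→11 bottleneck 5, total now 16
augment #4: 9→10→6→8→11 bottleneck 9, total now 25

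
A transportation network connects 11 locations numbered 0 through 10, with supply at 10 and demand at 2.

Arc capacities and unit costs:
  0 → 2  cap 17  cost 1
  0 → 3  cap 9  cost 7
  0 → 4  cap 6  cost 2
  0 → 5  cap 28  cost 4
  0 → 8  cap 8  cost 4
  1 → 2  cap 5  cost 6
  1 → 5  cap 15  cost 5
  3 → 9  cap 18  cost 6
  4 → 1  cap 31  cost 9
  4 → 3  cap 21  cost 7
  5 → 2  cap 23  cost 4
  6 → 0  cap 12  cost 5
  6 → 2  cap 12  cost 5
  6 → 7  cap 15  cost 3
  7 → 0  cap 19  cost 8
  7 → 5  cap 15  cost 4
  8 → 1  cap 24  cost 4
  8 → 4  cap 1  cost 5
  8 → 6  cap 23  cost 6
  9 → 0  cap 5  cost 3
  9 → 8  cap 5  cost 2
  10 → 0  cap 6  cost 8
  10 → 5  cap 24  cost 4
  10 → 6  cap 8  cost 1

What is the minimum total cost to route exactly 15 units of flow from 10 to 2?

shortest-cost path #1: 10→6→2 push 8 @ unit cost 6 (adds 48)
shortest-cost path #2: 10→5→2 push 7 @ unit cost 8 (adds 56)
total cost = 104

Minimum cost for 15 units: 104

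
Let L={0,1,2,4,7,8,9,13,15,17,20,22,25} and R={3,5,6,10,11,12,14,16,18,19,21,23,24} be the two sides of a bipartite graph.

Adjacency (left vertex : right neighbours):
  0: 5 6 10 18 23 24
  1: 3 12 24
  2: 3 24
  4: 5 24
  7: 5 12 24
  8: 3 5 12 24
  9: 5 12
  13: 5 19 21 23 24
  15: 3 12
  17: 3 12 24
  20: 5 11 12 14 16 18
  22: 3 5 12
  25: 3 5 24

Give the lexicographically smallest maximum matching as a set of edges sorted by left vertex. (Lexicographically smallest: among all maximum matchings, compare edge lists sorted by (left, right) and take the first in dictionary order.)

Lex-smallest maximum matching: {(0,6), (1,3), (2,24), (4,5), (7,12), (13,19), (20,11)}

|M| = 7 (so the lex-smallest maximum matching has 7 edges)
process left vertices in ascending order; for each, take the smallest-labelled available neighbour that still permits 7 edges overall, or leave it unmatched if none does
lex-smallest matching: {0-6, 1-3, 2-24, 4-5, 7-12, 13-19, 20-11}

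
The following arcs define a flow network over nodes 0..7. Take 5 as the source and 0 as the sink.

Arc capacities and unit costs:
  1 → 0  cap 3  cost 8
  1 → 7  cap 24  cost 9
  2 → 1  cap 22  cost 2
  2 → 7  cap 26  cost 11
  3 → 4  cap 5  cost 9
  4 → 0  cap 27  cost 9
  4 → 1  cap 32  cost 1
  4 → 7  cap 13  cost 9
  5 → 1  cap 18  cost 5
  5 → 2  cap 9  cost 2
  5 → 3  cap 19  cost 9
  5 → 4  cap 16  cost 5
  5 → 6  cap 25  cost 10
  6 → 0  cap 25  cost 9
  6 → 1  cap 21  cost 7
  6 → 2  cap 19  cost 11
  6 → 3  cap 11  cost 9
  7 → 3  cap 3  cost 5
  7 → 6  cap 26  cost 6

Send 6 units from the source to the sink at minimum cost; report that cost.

Minimum cost for 6 units: 78

shortest-cost path #1: 5→2→1→0 push 3 @ unit cost 12 (adds 36)
shortest-cost path #2: 5→4→0 push 3 @ unit cost 14 (adds 42)
total cost = 78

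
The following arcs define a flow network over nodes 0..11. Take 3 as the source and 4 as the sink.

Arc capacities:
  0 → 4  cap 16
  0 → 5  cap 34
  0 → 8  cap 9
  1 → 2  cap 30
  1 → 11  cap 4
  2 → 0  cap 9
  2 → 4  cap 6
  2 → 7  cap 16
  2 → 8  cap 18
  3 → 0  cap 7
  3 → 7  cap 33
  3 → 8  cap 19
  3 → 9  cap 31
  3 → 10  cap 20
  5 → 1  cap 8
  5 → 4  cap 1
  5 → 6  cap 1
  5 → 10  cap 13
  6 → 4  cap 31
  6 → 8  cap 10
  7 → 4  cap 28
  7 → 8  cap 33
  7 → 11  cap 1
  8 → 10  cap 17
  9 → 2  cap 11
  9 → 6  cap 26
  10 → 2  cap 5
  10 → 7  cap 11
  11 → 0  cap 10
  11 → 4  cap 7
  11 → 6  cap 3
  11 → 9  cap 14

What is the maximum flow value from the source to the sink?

augment #1: 3→0→4 bottleneck 7, total now 7
augment #2: 3→7→4 bottleneck 28, total now 35
augment #3: 3→7→11→4 bottleneck 1, total now 36
augment #4: 3→9→2→4 bottleneck 6, total now 42
augment #5: 3→9→6→4 bottleneck 25, total now 67
augment #6: 3→10→2→0→4 bottleneck 5, total now 72

Maximum flow value: 72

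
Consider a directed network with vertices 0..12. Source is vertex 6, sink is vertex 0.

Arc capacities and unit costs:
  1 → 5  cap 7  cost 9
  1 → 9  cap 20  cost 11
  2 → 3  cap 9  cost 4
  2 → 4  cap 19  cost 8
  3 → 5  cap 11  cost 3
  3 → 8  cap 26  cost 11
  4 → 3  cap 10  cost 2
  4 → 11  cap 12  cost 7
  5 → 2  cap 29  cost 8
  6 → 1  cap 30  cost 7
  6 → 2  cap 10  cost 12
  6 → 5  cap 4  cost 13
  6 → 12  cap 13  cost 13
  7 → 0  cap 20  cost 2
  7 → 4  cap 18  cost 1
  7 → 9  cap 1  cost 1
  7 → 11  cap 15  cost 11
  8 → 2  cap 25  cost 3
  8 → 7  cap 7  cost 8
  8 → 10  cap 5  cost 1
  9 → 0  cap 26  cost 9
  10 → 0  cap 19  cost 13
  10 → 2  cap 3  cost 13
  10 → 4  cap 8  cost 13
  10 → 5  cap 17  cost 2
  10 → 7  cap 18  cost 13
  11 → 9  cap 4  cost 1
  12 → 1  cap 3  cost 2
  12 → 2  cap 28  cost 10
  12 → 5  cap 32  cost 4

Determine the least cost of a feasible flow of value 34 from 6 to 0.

Minimum cost for 34 units: 1112

shortest-cost path #1: 6→1→9→0 push 20 @ unit cost 27 (adds 540)
shortest-cost path #2: 6→2→3→8→7→0 push 7 @ unit cost 37 (adds 259)
shortest-cost path #3: 6→2→4→11→9→0 push 3 @ unit cost 37 (adds 111)
shortest-cost path #4: 6→5→2→4→11→9→0 push 1 @ unit cost 46 (adds 46)
shortest-cost path #5: 6→5→2→3→8→10→0 push 2 @ unit cost 50 (adds 100)
shortest-cost path #6: 6→5→2→4→3→8→10→0 push 1 @ unit cost 56 (adds 56)
total cost = 1112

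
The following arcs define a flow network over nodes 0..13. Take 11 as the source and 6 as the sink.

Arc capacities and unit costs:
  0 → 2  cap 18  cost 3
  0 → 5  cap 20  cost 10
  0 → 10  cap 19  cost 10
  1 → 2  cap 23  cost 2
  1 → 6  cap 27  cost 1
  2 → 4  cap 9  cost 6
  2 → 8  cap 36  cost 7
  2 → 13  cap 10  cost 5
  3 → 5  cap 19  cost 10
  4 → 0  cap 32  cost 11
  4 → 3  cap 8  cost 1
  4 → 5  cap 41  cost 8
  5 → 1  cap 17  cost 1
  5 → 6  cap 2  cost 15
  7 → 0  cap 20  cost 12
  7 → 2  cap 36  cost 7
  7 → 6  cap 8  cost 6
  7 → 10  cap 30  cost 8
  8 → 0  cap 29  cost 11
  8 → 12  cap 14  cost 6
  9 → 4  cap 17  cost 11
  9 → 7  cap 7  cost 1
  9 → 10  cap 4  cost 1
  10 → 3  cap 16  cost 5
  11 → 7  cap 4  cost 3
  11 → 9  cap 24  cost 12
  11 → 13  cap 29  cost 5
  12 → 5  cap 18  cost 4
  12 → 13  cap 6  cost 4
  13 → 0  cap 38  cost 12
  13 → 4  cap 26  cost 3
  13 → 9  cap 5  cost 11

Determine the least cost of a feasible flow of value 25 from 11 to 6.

Minimum cost for 25 units: 418

shortest-cost path #1: 11→7→6 push 4 @ unit cost 9 (adds 36)
shortest-cost path #2: 11→13→4→5→1→6 push 17 @ unit cost 18 (adds 306)
shortest-cost path #3: 11→9→7→6 push 4 @ unit cost 19 (adds 76)
total cost = 418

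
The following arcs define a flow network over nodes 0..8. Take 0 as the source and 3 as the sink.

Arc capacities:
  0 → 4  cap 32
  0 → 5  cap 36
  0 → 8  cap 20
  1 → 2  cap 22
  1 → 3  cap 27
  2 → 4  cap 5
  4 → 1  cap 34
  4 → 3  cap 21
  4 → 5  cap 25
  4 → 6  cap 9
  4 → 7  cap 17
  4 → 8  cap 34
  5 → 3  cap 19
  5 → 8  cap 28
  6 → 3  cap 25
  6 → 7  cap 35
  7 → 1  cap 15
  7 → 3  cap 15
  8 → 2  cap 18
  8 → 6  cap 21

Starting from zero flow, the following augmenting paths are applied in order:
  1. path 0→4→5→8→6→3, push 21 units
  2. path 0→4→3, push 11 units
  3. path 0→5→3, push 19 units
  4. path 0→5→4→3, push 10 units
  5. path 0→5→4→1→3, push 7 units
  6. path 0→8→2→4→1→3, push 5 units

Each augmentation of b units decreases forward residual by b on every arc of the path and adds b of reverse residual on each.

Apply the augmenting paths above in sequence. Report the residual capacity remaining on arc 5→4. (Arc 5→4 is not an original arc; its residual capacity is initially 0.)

after path 1 (0→4→5→8→6→3, push 21): res(5,4)=21
after path 2 (0→4→3, push 11): res(5,4)=21
after path 3 (0→5→3, push 19): res(5,4)=21
after path 4 (0→5→4→3, push 10): res(5,4)=11
after path 5 (0→5→4→1→3, push 7): res(5,4)=4
after path 6 (0→8→2→4→1→3, push 5): res(5,4)=4

Residual capacity of (5,4): 4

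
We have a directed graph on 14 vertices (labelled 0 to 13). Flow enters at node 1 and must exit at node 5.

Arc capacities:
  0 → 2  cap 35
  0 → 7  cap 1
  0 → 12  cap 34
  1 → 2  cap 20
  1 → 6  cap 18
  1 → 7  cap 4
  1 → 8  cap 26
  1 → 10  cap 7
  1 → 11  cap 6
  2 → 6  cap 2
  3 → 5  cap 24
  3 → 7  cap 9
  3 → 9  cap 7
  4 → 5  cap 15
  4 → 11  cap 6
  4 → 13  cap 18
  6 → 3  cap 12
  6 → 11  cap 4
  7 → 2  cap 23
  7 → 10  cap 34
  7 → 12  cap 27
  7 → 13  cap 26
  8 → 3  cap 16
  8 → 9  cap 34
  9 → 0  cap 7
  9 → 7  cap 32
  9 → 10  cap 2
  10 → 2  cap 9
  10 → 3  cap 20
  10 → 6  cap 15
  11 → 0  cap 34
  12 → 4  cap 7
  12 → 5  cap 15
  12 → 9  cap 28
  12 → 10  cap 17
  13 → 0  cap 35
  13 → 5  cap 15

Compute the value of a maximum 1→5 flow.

Maximum flow value: 59

augment #1: 1→6→3→5 bottleneck 12, total now 12
augment #2: 1→7→12→5 bottleneck 4, total now 16
augment #3: 1→8→3→5 bottleneck 12, total now 28
augment #4: 1→11→0→12→5 bottleneck 6, total now 34
augment #5: 1→6→11→0→12→5 bottleneck 4, total now 38
augment #6: 1→8→3→7→12→5 bottleneck 1, total now 39
augment #7: 1→8→3→7→13→5 bottleneck 3, total now 42
augment #8: 1→8→9→7→13→5 bottleneck 10, total now 52
augment #9: 1→10→3→7→13→5 bottleneck 2, total now 54
augment #10: 1→10→3→7→12→4→5 bottleneck 3, total now 57
augment #11: 1→10→3→9→0→12→4→5 bottleneck 2, total now 59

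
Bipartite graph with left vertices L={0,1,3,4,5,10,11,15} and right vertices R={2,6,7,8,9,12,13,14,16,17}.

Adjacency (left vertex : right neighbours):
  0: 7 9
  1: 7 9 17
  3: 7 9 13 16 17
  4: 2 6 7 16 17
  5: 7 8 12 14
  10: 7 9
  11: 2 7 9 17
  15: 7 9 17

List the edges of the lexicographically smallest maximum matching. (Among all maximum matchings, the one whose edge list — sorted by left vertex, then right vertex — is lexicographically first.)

|M| = 7 (so the lex-smallest maximum matching has 7 edges)
process left vertices in ascending order; for each, take the smallest-labelled available neighbour that still permits 7 edges overall, or leave it unmatched if none does
lex-smallest matching: {0-7, 1-9, 3-13, 4-6, 5-8, 11-2, 15-17}

Lex-smallest maximum matching: {(0,7), (1,9), (3,13), (4,6), (5,8), (11,2), (15,17)}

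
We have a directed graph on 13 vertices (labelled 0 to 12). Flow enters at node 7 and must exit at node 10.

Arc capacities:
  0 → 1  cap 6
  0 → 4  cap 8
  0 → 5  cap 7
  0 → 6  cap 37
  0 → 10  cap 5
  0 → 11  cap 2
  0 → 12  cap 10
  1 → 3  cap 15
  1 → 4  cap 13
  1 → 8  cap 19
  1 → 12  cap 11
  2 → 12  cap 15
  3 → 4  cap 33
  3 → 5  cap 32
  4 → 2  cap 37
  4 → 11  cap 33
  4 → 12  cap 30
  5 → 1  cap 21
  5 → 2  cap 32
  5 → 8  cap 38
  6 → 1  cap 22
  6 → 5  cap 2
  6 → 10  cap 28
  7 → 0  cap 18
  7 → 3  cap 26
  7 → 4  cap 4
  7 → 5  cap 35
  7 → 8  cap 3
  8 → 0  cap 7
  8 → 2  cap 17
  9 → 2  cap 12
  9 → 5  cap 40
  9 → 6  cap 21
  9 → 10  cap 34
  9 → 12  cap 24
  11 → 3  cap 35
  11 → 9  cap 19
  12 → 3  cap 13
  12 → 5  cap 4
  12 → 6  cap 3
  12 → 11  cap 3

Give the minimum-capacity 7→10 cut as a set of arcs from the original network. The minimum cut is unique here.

Min-cut arcs: {(7,0), (8,0), (11,9), (12,6)} (total capacity 47)

augment #1: 7→0→10 push 5
augment #2: 7→0→6→10 push 13
augment #3: 7→4→11→9→10 push 4
augment #4: 7→8→0→6→10 push 3
augment #5: 7→3→4→11→9→10 push 15
augment #6: 7→3→4→12→6→10 push 3
augment #7: 7→5→8→0→6→10 push 4
max flow = 47; residual-reachable set from 7 gives S-side
cut edges (S→T): {(7,0), (8,0), (11,9), (12,6)} total cap 47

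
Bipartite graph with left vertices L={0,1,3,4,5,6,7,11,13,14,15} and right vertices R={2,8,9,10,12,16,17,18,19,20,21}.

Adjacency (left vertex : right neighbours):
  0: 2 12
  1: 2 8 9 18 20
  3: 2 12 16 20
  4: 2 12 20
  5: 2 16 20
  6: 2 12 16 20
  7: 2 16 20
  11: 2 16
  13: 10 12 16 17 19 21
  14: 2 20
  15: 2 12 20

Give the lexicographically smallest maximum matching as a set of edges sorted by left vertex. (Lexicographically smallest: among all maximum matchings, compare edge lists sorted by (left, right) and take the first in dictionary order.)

|M| = 6 (so the lex-smallest maximum matching has 6 edges)
process left vertices in ascending order; for each, take the smallest-labelled available neighbour that still permits 6 edges overall, or leave it unmatched if none does
lex-smallest matching: {0-2, 1-8, 3-12, 4-20, 5-16, 13-10}

Lex-smallest maximum matching: {(0,2), (1,8), (3,12), (4,20), (5,16), (13,10)}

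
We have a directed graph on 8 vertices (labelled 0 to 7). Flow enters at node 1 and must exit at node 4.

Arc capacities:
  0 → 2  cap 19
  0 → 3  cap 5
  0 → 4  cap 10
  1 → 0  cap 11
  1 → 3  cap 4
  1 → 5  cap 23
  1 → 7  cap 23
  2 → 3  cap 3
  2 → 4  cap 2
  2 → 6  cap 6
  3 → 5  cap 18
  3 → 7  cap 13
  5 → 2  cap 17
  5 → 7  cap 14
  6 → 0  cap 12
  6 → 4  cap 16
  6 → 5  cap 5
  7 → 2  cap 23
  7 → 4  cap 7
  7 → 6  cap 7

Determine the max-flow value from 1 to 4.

augment #1: 1→0→4 bottleneck 10, total now 10
augment #2: 1→7→4 bottleneck 7, total now 17
augment #3: 1→0→2→4 bottleneck 1, total now 18
augment #4: 1→5→2→4 bottleneck 1, total now 19
augment #5: 1→7→6→4 bottleneck 7, total now 26
augment #6: 1→5→2→6→4 bottleneck 6, total now 32

Maximum flow value: 32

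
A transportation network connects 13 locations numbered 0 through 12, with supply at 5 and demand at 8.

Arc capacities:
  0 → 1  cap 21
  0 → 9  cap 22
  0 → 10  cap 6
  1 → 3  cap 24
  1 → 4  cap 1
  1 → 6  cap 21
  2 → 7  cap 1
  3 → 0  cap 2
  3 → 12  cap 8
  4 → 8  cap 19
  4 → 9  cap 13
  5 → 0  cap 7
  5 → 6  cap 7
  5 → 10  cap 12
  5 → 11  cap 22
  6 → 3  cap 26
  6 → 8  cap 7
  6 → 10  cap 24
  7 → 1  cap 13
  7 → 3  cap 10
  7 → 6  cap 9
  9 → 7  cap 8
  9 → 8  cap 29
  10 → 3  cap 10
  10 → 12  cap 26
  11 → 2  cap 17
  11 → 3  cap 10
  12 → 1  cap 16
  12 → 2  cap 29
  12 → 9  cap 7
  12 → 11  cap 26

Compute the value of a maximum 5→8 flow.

augment #1: 5→6→8 bottleneck 7, total now 7
augment #2: 5→0→9→8 bottleneck 7, total now 14
augment #3: 5→10→12→9→8 bottleneck 7, total now 21
augment #4: 5→10→3→0→9→8 bottleneck 2, total now 23
augment #5: 5→10→12→1→4→8 bottleneck 1, total now 24

Maximum flow value: 24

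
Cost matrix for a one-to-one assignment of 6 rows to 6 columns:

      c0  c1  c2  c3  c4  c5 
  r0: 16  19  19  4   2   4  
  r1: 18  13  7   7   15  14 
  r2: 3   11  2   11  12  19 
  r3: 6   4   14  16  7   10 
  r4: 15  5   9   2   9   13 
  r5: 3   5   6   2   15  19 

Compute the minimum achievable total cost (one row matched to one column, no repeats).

optimal assignment: row0→col4 (cost 2), row1→col5 (cost 14), row2→col2 (cost 2), row3→col1 (cost 4), row4→col3 (cost 2), row5→col0 (cost 3)
total = 2 + 14 + 2 + 4 + 2 + 3 = 27

Minimum assignment cost: 27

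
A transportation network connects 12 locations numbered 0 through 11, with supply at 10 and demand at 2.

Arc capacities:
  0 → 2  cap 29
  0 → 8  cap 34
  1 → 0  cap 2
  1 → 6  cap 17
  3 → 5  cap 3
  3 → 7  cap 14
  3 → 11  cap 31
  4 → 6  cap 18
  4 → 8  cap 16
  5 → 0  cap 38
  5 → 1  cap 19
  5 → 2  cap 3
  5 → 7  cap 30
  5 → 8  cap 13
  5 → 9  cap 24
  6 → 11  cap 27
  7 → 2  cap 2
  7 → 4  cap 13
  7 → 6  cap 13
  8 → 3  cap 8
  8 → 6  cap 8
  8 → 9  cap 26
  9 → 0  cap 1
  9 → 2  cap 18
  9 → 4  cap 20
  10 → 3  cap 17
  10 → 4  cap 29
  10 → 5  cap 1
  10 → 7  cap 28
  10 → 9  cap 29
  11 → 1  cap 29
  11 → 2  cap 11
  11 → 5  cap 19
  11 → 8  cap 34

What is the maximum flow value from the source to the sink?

augment #1: 10→5→2 bottleneck 1, total now 1
augment #2: 10→7→2 bottleneck 2, total now 3
augment #3: 10→9→2 bottleneck 18, total now 21
augment #4: 10→3→5→2 bottleneck 2, total now 23
augment #5: 10→3→11→2 bottleneck 11, total now 34
augment #6: 10→9→0→2 bottleneck 1, total now 35
augment #7: 10→3→5→0→2 bottleneck 1, total now 36
augment #8: 10→3→11→1→0→2 bottleneck 2, total now 38
augment #9: 10→3→11→5→0→2 bottleneck 1, total now 39
augment #10: 10→4→6→11→5→0→2 bottleneck 18, total now 57

Maximum flow value: 57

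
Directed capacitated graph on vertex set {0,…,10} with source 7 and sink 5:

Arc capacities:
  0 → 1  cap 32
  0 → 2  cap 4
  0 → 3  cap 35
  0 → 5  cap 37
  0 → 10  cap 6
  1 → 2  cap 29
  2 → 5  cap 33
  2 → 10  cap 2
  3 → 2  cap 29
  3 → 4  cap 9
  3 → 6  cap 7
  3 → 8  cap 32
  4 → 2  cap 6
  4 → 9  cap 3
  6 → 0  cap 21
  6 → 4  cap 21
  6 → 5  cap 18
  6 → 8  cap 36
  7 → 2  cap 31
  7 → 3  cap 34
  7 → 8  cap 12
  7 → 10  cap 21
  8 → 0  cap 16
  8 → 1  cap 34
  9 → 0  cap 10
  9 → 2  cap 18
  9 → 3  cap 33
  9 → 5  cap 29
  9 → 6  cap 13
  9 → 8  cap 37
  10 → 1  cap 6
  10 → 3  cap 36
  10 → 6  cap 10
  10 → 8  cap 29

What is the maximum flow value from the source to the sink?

Maximum flow value: 69

augment #1: 7→2→5 bottleneck 31, total now 31
augment #2: 7→3→2→5 bottleneck 2, total now 33
augment #3: 7→3→6→5 bottleneck 7, total now 40
augment #4: 7→8→0→5 bottleneck 12, total now 52
augment #5: 7→10→6→5 bottleneck 10, total now 62
augment #6: 7→3→4→9→5 bottleneck 3, total now 65
augment #7: 7→3→8→0→5 bottleneck 4, total now 69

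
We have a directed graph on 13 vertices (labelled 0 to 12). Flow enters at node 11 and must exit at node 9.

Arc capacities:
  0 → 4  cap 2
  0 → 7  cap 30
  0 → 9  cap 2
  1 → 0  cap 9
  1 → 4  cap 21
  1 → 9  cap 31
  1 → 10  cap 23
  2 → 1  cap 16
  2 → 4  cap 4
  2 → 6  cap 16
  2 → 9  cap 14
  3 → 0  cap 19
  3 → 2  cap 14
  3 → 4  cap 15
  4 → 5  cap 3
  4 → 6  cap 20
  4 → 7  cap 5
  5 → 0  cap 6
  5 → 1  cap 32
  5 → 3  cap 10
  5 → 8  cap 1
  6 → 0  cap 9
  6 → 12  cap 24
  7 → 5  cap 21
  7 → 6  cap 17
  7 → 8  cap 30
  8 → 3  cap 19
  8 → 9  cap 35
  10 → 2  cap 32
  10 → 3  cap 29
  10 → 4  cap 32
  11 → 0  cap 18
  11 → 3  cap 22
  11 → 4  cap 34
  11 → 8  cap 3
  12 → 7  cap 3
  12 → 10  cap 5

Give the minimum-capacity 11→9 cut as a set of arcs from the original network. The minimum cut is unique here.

augment #1: 11→0→9 push 2
augment #2: 11→8→9 push 3
augment #3: 11→3→2→9 push 14
augment #4: 11→0→7→8→9 push 16
augment #5: 11→4→5→1→9 push 3
augment #6: 11→4→7→8→9 push 5
augment #7: 11→3→0→7→8→9 push 8
augment #8: 11→4→6→0→7→8→9 push 1
augment #9: 11→4→6→0→7→5→1→9 push 5
augment #10: 11→4→6→12→7→5→1→9 push 3
augment #11: 11→4→6→12→10→2→1→9 push 5
max flow = 65; residual-reachable set from 11 gives S-side
cut edges (S→T): {(0,7), (0,9), (3,2), (4,5), (4,7), (11,8), (12,7), (12,10)} total cap 65

Min-cut arcs: {(0,7), (0,9), (3,2), (4,5), (4,7), (11,8), (12,7), (12,10)} (total capacity 65)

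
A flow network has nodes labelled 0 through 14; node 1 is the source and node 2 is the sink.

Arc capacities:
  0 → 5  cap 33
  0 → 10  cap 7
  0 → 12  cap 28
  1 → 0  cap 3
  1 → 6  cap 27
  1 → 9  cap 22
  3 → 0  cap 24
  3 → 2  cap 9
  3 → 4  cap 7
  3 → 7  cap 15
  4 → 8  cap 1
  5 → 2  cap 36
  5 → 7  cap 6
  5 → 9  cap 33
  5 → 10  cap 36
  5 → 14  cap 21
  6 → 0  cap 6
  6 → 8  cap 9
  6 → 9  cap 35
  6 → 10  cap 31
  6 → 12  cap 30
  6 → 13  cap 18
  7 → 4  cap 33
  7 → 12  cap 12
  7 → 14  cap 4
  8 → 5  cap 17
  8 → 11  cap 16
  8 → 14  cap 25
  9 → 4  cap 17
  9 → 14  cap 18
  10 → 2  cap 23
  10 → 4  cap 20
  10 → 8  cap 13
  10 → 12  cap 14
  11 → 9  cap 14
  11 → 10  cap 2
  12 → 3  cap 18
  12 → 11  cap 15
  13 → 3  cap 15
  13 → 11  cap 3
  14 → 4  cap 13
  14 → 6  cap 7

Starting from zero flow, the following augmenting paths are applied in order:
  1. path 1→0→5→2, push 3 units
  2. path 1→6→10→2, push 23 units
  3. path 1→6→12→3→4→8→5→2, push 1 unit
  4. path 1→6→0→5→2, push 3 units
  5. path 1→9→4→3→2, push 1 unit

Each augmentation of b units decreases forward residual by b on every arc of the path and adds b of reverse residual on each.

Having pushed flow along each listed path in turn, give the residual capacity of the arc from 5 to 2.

after path 1 (1→0→5→2, push 3): res(5,2)=33
after path 2 (1→6→10→2, push 23): res(5,2)=33
after path 3 (1→6→12→3→4→8→5→2, push 1): res(5,2)=32
after path 4 (1→6→0→5→2, push 3): res(5,2)=29
after path 5 (1→9→4→3→2, push 1): res(5,2)=29

Residual capacity of (5,2): 29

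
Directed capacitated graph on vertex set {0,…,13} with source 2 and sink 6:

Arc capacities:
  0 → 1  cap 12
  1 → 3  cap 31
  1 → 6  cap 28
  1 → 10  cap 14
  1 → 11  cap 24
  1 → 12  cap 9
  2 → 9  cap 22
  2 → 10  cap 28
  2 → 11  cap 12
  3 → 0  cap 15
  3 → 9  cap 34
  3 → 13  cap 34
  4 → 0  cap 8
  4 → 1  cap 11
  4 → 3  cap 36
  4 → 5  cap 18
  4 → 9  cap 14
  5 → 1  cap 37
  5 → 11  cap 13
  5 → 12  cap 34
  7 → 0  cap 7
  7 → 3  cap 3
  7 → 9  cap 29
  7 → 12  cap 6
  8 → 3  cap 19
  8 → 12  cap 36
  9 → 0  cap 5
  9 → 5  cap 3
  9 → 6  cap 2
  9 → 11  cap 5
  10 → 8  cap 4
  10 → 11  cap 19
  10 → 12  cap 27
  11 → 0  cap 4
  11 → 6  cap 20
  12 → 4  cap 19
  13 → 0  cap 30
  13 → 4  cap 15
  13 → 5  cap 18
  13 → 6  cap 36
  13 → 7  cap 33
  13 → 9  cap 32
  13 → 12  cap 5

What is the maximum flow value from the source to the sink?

Maximum flow value: 55

augment #1: 2→9→6 bottleneck 2, total now 2
augment #2: 2→11→6 bottleneck 12, total now 14
augment #3: 2→9→11→6 bottleneck 5, total now 19
augment #4: 2→10→11→6 bottleneck 3, total now 22
augment #5: 2→9→0→1→6 bottleneck 5, total now 27
augment #6: 2→9→5→1→6 bottleneck 3, total now 30
augment #7: 2→10→8→3→13→6 bottleneck 4, total now 34
augment #8: 2→10→11→0→1→6 bottleneck 4, total now 38
augment #9: 2→10→12→4→1→6 bottleneck 11, total now 49
augment #10: 2→10→12→4→0→1→6 bottleneck 3, total now 52
augment #11: 2→10→12→4→3→13→6 bottleneck 3, total now 55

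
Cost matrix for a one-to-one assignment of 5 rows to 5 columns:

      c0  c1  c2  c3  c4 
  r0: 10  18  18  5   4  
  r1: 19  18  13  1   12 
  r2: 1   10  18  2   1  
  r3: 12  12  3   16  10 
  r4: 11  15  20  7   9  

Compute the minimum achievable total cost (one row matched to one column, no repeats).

optimal assignment: row0→col4 (cost 4), row1→col3 (cost 1), row2→col0 (cost 1), row3→col2 (cost 3), row4→col1 (cost 15)
total = 4 + 1 + 1 + 3 + 15 = 24

Minimum assignment cost: 24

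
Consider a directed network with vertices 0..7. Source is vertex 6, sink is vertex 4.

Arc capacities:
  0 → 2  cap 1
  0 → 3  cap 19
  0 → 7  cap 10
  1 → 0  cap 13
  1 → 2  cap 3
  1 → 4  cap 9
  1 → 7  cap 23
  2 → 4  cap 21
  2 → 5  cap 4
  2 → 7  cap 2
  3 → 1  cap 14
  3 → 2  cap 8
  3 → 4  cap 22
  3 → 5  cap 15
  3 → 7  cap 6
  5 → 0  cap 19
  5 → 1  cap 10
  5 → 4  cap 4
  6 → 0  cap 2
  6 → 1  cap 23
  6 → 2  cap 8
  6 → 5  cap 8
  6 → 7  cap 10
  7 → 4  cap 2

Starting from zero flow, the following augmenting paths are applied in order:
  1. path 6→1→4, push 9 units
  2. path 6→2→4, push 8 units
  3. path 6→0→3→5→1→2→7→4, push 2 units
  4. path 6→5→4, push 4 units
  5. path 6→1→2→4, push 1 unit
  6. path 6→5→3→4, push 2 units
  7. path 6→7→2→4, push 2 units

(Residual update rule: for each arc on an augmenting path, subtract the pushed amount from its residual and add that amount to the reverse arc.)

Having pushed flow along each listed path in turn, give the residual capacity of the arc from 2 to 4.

after path 1 (6→1→4, push 9): res(2,4)=21
after path 2 (6→2→4, push 8): res(2,4)=13
after path 3 (6→0→3→5→1→2→7→4, push 2): res(2,4)=13
after path 4 (6→5→4, push 4): res(2,4)=13
after path 5 (6→1→2→4, push 1): res(2,4)=12
after path 6 (6→5→3→4, push 2): res(2,4)=12
after path 7 (6→7→2→4, push 2): res(2,4)=10

Residual capacity of (2,4): 10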